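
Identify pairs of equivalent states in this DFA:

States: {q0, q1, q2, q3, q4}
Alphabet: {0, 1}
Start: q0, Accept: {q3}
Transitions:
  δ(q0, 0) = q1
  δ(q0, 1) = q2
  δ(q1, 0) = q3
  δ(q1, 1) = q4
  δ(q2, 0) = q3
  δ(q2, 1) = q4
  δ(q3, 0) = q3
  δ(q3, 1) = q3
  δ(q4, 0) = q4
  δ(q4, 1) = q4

Using the table-filling algorithm:
Round 0 – mark pairs where exactly one state is accepting: (q0,q3), (q1,q3), (q2,q3), (q3,q4)
Round 1 – newly marked: (q0,q1) [on 0: q1 vs q3, already marked]; (q0,q2) [on 0: q1 vs q3, already marked]; (q1,q4) [on 0: q3 vs q4, already marked]; (q2,q4) [on 0: q3 vs q4, already marked]
Round 2 – newly marked: (q0,q4) [on 0: q1 vs q4, already marked]
No further pairs can be marked.
(q1, q2) unmarked: δ(q1,0)=q3, δ(q2,0)=q3; δ(q1,1)=q4, δ(q2,1)=q4 → equivalent
Equivalent pairs: (q1, q2)

Final answer: Equivalent pairs: (q1, q2)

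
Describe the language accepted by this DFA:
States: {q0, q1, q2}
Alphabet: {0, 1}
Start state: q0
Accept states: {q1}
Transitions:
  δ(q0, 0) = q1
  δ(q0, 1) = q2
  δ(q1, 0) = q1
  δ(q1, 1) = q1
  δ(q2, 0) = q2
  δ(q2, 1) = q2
Analyzing the DFA structure:
Start state: q0
Accept states: {q1}
Interpreting what each state remembers (checking against the transitions):
  q0: nothing has been read yet
  q1: the first symbol was 0
  q2: the first symbol was 1 (trap state)
  δ(q0, 0): in q0 (nothing has been read yet), after reading 0 we have: the first symbol was 0 → q1
  δ(q0, 1): in q0 (nothing has been read yet), after reading 1 we have: the first symbol was 1 (trap state) → q2
  δ(q1, 0): in q1 (the first symbol was 0), after reading 0 we have: the first symbol was 0 → q1
  δ(q1, 1): in q1 (the first symbol was 0), after reading 1 we have: the first symbol was 0 → q1
  δ(q2, 0): in q2 (the first symbol was 1 (trap state)), after reading 0 we have: the first symbol was 1 (trap state) → q2
  δ(q2, 1): in q2 (the first symbol was 1 (trap state)), after reading 1 we have: the first symbol was 1 (trap state) → q2
A string is accepted iff it ends in {q1}, i.e. the first symbol was 0.
Language: All binary strings starting with 0

Final answer: All binary strings starting with 0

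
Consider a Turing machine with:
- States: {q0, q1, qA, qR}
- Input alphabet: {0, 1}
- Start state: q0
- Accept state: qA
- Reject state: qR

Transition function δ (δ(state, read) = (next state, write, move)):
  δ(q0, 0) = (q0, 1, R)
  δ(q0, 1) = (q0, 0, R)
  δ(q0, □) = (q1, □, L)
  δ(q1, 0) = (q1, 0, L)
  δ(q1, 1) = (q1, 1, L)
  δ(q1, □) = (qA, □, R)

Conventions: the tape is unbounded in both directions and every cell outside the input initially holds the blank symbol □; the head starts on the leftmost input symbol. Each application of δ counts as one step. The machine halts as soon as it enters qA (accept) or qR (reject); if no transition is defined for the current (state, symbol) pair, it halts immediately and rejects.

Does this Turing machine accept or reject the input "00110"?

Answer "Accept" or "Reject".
Step 0: [q0]00110 (head at position 0)
Step 1: δ(q0, 0) = (q0, 1, R)  ⊢  1[q0]0110 (head at position 1)
Step 2: δ(q0, 0) = (q0, 1, R)  ⊢  11[q0]110 (head at position 2)
Step 3: δ(q0, 1) = (q0, 0, R)  ⊢  110[q0]10 (head at position 3)
Step 4: δ(q0, 1) = (q0, 0, R)  ⊢  1100[q0]0 (head at position 4)
Step 5: δ(q0, 0) = (q0, 1, R)  ⊢  11001[q0]□ (head at position 5)
Step 6: δ(q0, □) = (q1, □, L)  ⊢  1100[q1]1□ (head at position 4)
Step 7: δ(q1, 1) = (q1, 1, L)  ⊢  110[q1]01□ (head at position 3)
Step 8: δ(q1, 0) = (q1, 0, L)  ⊢  11[q1]001□ (head at position 2)
Step 9: δ(q1, 0) = (q1, 0, L)  ⊢  1[q1]1001□ (head at position 1)
Step 10: δ(q1, 1) = (q1, 1, L)  ⊢  [q1]11001□ (head at position 0)
Step 11: δ(q1, 1) = (q1, 1, L)  ⊢  [q1]□11001□ (head at position -1)
Step 12: δ(q1, □) = (qA, □, R)  ⊢  □[qA]11001□ (head at position 0)
The machine is in qA, so it halts and accepts.

Final answer: Accept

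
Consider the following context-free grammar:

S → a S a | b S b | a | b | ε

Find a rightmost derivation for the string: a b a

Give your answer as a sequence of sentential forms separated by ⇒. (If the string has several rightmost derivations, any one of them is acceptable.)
Start with S.
Step 1: the rightmost non-terminal is S; apply S → a S a:  a S a
Step 2: the rightmost non-terminal is S; apply S → b:  a b a

Final answer: S ⇒ a S a ⇒ a b a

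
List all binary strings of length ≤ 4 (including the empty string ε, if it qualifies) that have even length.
Checking every binary string of length 0 to 4:
  Length 0: accepted: ε | rejected: (none)
  Length 1: accepted: (none) | rejected: 0, 1
  Length 2: accepted: 00, 01, 10, 11 | rejected: (none)
  Length 3: accepted: (none) | rejected: 000, 001, 010, 011, 100, 101, 110, 111
  Length 4: accepted: 0000, 0001, 0010, 0011, 0100, 0101, 0110, 0111, 1000, 1001, 1010, 1011, 1100, 1101, 1110, 1111 | rejected: (none)
Total: 21 string(s).

Final answer: ε, 00, 01, 10, 11, 0000, 0001, 0010, 0011, 0100, 0101, 0110, 0111, 1000, 1001, 1010, 1011, 1100, 1101, 1110, 1111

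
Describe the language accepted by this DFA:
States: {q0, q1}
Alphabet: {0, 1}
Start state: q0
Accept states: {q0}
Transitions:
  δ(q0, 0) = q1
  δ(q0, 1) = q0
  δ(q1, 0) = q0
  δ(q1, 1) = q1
Analyzing the DFA structure:
Start state: q0
Accept states: {q0}
Interpreting what each state remembers (checking against the transitions):
  q0: an even number of 0s has been read so far
  q1: an odd number of 0s has been read so far
  δ(q0, 0): in q0 (an even number of 0s has been read so far), after reading 0 we have: an odd number of 0s has been read so far → q1
  δ(q0, 1): in q0 (an even number of 0s has been read so far), after reading 1 we have: an even number of 0s has been read so far → q0
  δ(q1, 0): in q1 (an odd number of 0s has been read so far), after reading 0 we have: an even number of 0s has been read so far → q0
  δ(q1, 1): in q1 (an odd number of 0s has been read so far), after reading 1 we have: an odd number of 0s has been read so far → q1
A string is accepted iff it ends in {q0}, i.e. an even number of 0s has been read so far.
Language: All binary strings with an even number of 0s

Final answer: All binary strings with an even number of 0s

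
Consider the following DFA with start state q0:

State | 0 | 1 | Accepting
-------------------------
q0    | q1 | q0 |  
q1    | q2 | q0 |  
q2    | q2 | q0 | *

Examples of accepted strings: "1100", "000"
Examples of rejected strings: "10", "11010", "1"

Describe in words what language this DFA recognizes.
binary strings ending with '00'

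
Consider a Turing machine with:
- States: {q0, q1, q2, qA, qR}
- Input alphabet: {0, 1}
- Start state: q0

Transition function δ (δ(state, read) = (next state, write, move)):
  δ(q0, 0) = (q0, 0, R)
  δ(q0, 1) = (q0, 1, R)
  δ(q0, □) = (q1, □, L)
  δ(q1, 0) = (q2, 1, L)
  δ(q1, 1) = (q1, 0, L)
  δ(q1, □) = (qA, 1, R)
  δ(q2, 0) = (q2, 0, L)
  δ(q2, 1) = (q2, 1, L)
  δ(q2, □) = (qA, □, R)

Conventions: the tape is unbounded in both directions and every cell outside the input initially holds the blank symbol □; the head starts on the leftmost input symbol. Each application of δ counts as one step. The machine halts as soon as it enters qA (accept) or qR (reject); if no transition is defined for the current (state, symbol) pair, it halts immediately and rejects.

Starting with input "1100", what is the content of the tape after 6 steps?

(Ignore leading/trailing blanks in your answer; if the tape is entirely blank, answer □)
Step 0: [q0]1100 (head at position 0)
Step 1: δ(q0, 1) = (q0, 1, R)  ⊢  1[q0]100 (head at position 1)
Step 2: δ(q0, 1) = (q0, 1, R)  ⊢  11[q0]00 (head at position 2)
Step 3: δ(q0, 0) = (q0, 0, R)  ⊢  110[q0]0 (head at position 3)
Step 4: δ(q0, 0) = (q0, 0, R)  ⊢  1100[q0]□ (head at position 4)
Step 5: δ(q0, □) = (q1, □, L)  ⊢  110[q1]0□ (head at position 3)
Step 6: δ(q1, 0) = (q2, 1, L)  ⊢  11[q2]01□ (head at position 2)
Tape after 6 steps (ignoring surrounding blanks): 1101

Final answer: Tape: 1101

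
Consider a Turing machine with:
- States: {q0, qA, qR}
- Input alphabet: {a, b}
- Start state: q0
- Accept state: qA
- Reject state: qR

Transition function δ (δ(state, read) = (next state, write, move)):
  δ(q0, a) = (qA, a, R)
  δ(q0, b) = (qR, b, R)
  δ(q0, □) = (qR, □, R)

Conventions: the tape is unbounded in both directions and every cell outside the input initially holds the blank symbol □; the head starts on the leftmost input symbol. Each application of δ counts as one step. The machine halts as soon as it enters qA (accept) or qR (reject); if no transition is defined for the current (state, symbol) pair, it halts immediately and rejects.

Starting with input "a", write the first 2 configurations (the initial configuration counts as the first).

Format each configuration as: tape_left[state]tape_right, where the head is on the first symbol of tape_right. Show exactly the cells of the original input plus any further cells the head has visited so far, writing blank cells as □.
Step 0: [q0]a (head at position 0)
Step 1: δ(q0, a) = (qA, a, R)  ⊢  a[qA]□ (head at position 1)

Final answer: [q0]a ⊢ a[qA]□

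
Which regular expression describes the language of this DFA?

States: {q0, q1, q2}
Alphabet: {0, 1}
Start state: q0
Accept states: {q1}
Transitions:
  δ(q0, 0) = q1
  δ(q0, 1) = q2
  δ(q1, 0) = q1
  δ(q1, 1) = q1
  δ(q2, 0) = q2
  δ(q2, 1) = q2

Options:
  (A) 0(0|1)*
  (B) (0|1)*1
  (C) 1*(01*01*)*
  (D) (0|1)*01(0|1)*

Testing sample strings against the DFA:
  '00' -> accepted
  '100' -> rejected
  '10011' -> rejected
  '10100' -> rejected
Checking each option for a counterexample:
  (A) 0(0|1)*: agrees with the DFA on all strings of length ≤ 4
  (B) (0|1)*1: '0' is accepted by the DFA but does not match the regex → eliminated
  (C) 1*(01*01*)*: ε is rejected by the DFA but matches the regex → eliminated
  (D) (0|1)*01(0|1)*: '0' is accepted by the DFA but does not match the regex → eliminated
Only (A) 0(0|1)* is consistent with the DFA.

Final answer: (A) 0(0|1)*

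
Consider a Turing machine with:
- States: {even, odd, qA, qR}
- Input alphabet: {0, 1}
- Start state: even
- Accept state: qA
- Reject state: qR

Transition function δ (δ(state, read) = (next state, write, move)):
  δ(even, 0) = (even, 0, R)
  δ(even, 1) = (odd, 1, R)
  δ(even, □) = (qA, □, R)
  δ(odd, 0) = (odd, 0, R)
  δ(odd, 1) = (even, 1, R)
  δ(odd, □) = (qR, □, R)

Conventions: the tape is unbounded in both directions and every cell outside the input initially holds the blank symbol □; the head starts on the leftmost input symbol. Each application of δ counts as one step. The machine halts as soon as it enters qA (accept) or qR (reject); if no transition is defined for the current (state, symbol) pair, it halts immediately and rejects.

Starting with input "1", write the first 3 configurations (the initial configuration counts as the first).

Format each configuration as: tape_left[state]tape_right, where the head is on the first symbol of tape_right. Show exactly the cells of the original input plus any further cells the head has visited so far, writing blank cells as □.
Step 0: [even]1 (head at position 0)
Step 1: δ(even, 1) = (odd, 1, R)  ⊢  1[odd]□ (head at position 1)
Step 2: δ(odd, □) = (qR, □, R)  ⊢  1□[qR]□ (head at position 2)

Final answer: [even]1 ⊢ 1[odd]□ ⊢ 1□[qR]□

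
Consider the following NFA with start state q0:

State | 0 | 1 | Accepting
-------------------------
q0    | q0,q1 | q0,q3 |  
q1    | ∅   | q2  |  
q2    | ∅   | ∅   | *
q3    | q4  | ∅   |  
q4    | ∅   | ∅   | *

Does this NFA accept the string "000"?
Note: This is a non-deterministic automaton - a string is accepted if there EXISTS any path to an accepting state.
Track the set of states the NFA could be in: start {q0}
Read '0': {q0} → {q0, q1}
Read '0': {q0, q1} → {q0, q1}
Read '0': {q0, q1} → {q0, q1}
Final set {q0, q1} contains no accepting state → rejected.

Final answer: No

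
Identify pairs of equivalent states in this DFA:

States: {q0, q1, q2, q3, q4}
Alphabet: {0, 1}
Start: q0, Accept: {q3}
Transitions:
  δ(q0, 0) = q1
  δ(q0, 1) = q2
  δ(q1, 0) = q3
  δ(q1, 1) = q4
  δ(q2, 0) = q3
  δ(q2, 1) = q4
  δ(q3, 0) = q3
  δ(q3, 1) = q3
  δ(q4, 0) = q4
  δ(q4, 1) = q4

Using the table-filling algorithm:
Round 0 – mark pairs where exactly one state is accepting: (q0,q3), (q1,q3), (q2,q3), (q3,q4)
Round 1 – newly marked: (q0,q1) [on 0: q1 vs q3, already marked]; (q0,q2) [on 0: q1 vs q3, already marked]; (q1,q4) [on 0: q3 vs q4, already marked]; (q2,q4) [on 0: q3 vs q4, already marked]
Round 2 – newly marked: (q0,q4) [on 0: q1 vs q4, already marked]
No further pairs can be marked.
(q1, q2) unmarked: δ(q1,0)=q3, δ(q2,0)=q3; δ(q1,1)=q4, δ(q2,1)=q4 → equivalent
Equivalent pairs: (q1, q2)

Final answer: Equivalent pairs: (q1, q2)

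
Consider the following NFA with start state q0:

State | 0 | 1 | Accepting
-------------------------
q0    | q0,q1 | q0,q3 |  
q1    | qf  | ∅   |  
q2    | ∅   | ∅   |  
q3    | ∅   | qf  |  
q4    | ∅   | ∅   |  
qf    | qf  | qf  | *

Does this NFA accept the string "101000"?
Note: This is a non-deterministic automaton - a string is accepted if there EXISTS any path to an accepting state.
Track the set of states the NFA could be in: start {q0}
Read '1': {q0} → {q0, q3}
Read '0': {q0, q3} → {q0, q1}
Read '1': {q0, q1} → {q0, q3}
Read '0': {q0, q3} → {q0, q1}
Read '0': {q0, q1} → {q0, q1, qf}
Read '0': {q0, q1, qf} → {q0, q1, qf}
Final set {q0, q1, qf} contains accepting state(s) {qf} → accepted.

Final answer: Yes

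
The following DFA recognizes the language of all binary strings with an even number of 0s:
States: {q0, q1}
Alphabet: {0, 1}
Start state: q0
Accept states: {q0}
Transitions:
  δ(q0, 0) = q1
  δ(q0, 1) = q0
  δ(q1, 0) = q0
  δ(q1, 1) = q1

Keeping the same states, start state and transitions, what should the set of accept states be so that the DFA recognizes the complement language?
The DFA is complete (every state has a transition on every symbol), so the complement
is recognized by the same DFA with accepting and non-accepting states swapped.
Original accept states: {q0}
Complement accept states = All states - Original accept states
= {q0, q1} - {q0}
= {q1}
Complement language: strings with an ODD number of 0s

Final answer: {q1}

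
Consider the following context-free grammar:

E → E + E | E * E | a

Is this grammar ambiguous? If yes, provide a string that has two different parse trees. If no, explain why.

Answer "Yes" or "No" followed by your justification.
Two different leftmost derivations of a + a * a:
  (1) E ⇒ E + E ⇒ a + E ⇒ a + E * E ⇒ a + a * E ⇒ a + a * a   (tree groups a + (a * a))
  (2) E ⇒ E * E ⇒ E + E * E ⇒ a + E * E ⇒ a + a * E ⇒ a + a * a   (tree groups (a + a) * a)
Two distinct leftmost derivations = two distinct parse trees, so the grammar is ambiguous.

Final answer: Yes - the string 'a + a * a' has two distinct leftmost derivations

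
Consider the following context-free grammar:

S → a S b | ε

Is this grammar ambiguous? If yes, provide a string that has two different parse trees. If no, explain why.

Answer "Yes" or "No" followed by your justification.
At every step exactly one production applies: if the remaining string to generate is non-empty it starts with a and ends with b, forcing S → a S b; if it is empty, S → ε is forced. Hence each string a^n b^n has exactly one derivation (S → a S b applied n times, then S → ε) and one parse tree.

Final answer: No - the grammar is unambiguous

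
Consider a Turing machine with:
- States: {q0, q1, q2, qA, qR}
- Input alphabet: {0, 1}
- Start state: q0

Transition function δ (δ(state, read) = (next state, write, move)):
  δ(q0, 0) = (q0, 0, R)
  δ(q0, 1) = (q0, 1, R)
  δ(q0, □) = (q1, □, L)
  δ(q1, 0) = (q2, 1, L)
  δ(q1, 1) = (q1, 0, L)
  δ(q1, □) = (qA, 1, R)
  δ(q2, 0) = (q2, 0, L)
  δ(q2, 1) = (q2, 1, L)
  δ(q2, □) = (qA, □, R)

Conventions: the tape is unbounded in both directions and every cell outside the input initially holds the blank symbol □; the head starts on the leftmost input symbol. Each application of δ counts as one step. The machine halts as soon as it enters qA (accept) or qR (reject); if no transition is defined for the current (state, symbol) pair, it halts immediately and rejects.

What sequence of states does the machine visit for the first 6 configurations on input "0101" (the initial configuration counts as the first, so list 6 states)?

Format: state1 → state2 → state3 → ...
Step 0: [q0]0101 (head at position 0)
Step 1: δ(q0, 0) = (q0, 0, R)  ⊢  0[q0]101 (head at position 1)
Step 2: δ(q0, 1) = (q0, 1, R)  ⊢  01[q0]01 (head at position 2)
Step 3: δ(q0, 0) = (q0, 0, R)  ⊢  010[q0]1 (head at position 3)
Step 4: δ(q0, 1) = (q0, 1, R)  ⊢  0101[q0]□ (head at position 4)
Step 5: δ(q0, □) = (q1, □, L)  ⊢  010[q1]1□ (head at position 3)
Reading off the states of these 6 configurations: q0 → q0 → q0 → q0 → q0 → q1

Final answer: q0 → q0 → q0 → q0 → q0 → q1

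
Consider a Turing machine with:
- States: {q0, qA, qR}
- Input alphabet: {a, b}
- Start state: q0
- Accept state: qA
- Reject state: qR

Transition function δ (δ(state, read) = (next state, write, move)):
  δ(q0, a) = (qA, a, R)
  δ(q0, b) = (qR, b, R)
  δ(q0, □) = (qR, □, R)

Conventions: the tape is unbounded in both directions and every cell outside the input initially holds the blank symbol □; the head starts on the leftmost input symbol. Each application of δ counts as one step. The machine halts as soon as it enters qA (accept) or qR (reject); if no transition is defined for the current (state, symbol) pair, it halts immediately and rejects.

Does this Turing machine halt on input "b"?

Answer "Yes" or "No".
Step 0: [q0]b (head at position 0)
Step 1: δ(q0, b) = (qR, b, R)  ⊢  b[qR]□ (head at position 1)
The machine is in qR, so it halts and rejects.
It halts after 1 steps.

Final answer: Yes - halts after 1 steps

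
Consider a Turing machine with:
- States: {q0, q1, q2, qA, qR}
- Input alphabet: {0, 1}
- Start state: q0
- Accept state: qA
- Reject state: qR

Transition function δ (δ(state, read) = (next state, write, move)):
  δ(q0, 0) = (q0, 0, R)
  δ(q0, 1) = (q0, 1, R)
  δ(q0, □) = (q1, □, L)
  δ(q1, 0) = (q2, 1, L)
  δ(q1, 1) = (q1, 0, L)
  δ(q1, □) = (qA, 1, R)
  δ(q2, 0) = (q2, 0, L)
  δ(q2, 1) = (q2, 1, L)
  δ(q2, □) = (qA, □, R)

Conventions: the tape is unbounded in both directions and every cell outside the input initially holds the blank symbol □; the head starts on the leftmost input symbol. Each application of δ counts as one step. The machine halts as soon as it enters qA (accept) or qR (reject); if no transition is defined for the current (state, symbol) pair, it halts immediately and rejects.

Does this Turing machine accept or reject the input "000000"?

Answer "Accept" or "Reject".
Step 0: [q0]000000 (head at position 0)
Step 1: δ(q0, 0) = (q0, 0, R)  ⊢  0[q0]00000 (head at position 1)
Step 2: δ(q0, 0) = (q0, 0, R)  ⊢  00[q0]0000 (head at position 2)
Step 3: δ(q0, 0) = (q0, 0, R)  ⊢  000[q0]000 (head at position 3)
Step 4: δ(q0, 0) = (q0, 0, R)  ⊢  0000[q0]00 (head at position 4)
Step 5: δ(q0, 0) = (q0, 0, R)  ⊢  00000[q0]0 (head at position 5)
Step 6: δ(q0, 0) = (q0, 0, R)  ⊢  000000[q0]□ (head at position 6)
Step 7: δ(q0, □) = (q1, □, L)  ⊢  00000[q1]0□ (head at position 5)
Step 8: δ(q1, 0) = (q2, 1, L)  ⊢  0000[q2]01□ (head at position 4)
Step 9: δ(q2, 0) = (q2, 0, L)  ⊢  000[q2]001□ (head at position 3)
Step 10: δ(q2, 0) = (q2, 0, L)  ⊢  00[q2]0001□ (head at position 2)
Step 11: δ(q2, 0) = (q2, 0, L)  ⊢  0[q2]00001□ (head at position 1)
Step 12: δ(q2, 0) = (q2, 0, L)  ⊢  [q2]000001□ (head at position 0)
Step 13: δ(q2, 0) = (q2, 0, L)  ⊢  [q2]□000001□ (head at position -1)
Step 14: δ(q2, □) = (qA, □, R)  ⊢  □[qA]000001□ (head at position 0)
The machine is in qA, so it halts and accepts.

Final answer: Accept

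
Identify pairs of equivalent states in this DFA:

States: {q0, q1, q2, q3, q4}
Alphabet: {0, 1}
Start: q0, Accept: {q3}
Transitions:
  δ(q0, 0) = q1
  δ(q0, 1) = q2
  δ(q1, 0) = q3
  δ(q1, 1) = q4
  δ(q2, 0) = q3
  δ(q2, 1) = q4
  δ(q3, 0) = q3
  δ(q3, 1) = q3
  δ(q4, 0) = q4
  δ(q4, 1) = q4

Using the table-filling algorithm:
Round 0 – mark pairs where exactly one state is accepting: (q0,q3), (q1,q3), (q2,q3), (q3,q4)
Round 1 – newly marked: (q0,q1) [on 0: q1 vs q3, already marked]; (q0,q2) [on 0: q1 vs q3, already marked]; (q1,q4) [on 0: q3 vs q4, already marked]; (q2,q4) [on 0: q3 vs q4, already marked]
Round 2 – newly marked: (q0,q4) [on 0: q1 vs q4, already marked]
No further pairs can be marked.
(q1, q2) unmarked: δ(q1,0)=q3, δ(q2,0)=q3; δ(q1,1)=q4, δ(q2,1)=q4 → equivalent
Equivalent pairs: (q1, q2)

Final answer: Equivalent pairs: (q1, q2)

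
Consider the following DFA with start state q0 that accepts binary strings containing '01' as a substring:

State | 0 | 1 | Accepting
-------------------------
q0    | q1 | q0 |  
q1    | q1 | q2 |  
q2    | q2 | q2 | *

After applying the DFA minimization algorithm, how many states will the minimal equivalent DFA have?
All 3 states are reachable from q0, so none can be removed as unreachable.
Table-filling: first mark every (accepting, non-accepting) pair as distinguishable (accepting: {q2}; non-accepting: {q0, q1}).
Round 1: (q0, q1) on '1' go to q0 and q2, already distinguishable → mark.
Every pair of states is distinguishable, so the DFA is already minimal.
Equivalence classes: {q0}, {q1}, {q2} → 3 states.

Final answer: 3 states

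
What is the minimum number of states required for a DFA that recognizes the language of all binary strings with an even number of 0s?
Language: binary strings with an even number of 0s
Lower bound (Myhill–Nerode): the prefixes ε, 0 are pairwise distinguishable:
  ε vs 0: suffix ε distinguishes them (ε has zero 0s (accepted), 0 has one 0 (rejected))
So any DFA needs at least 2 states.
Upper bound: a DFA with 2 states exists (one state per class above).
Minimum states: 2

Final answer: 2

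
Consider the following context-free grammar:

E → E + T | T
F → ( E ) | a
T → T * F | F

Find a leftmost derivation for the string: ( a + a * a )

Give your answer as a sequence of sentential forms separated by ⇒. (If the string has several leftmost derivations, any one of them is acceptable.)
Start with E.
Step 1: the leftmost non-terminal is E; apply E → T:  T
Step 2: the leftmost non-terminal is T; apply T → F:  F
Step 3: the leftmost non-terminal is F; apply F → ( E ):  ( E )
Step 4: the leftmost non-terminal is E; apply E → E + T:  ( E + T )
Step 5: the leftmost non-terminal is E; apply E → T:  ( T + T )
Step 6: the leftmost non-terminal is T; apply T → F:  ( F + T )
Step 7: the leftmost non-terminal is F; apply F → a:  ( a + T )
Step 8: the leftmost non-terminal is T; apply T → T * F:  ( a + T * F )
Step 9: the leftmost non-terminal is T; apply T → F:  ( a + F * F )
Step 10: the leftmost non-terminal is F; apply F → a:  ( a + a * F )
Step 11: the leftmost non-terminal is F; apply F → a:  ( a + a * a )

Final answer: E ⇒ T ⇒ F ⇒ ( E ) ⇒ ( E + T ) ⇒ ( T + T ) ⇒ ( F + T ) ⇒ ( a + T ) ⇒ ( a + T * F ) ⇒ ( a + F * F ) ⇒ ( a + a * F ) ⇒ ( a + a * a )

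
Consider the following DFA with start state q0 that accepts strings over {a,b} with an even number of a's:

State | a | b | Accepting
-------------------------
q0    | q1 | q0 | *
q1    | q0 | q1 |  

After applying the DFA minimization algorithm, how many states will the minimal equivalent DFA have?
All 2 states are reachable from q0, so none can be removed as unreachable.
Table-filling: first mark every (accepting, non-accepting) pair as distinguishable (accepting: {q0}; non-accepting: {q1}).
Every pair of states is distinguishable, so the DFA is already minimal.
Equivalence classes: {q0}, {q1} → 2 states.

Final answer: 2 states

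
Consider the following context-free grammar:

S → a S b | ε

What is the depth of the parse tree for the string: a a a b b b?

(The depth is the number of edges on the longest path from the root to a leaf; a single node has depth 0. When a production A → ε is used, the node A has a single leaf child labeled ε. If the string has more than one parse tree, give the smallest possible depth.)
The only parse tree applies S → a S b 3 times (once per matching a…b pair) and then S → ε.
The S nodes sit at depths 0, 1, …, 3; the innermost S (depth 3) has the single child ε at depth 4.
The terminal leaves a, b are at depths 1..3, so the longest root-to-leaf path is S → S → … → S → ε with 4 edges.
Depth = 4.

Final answer: 4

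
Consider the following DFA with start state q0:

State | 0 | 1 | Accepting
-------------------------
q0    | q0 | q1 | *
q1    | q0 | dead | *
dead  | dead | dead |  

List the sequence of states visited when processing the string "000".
q0 → q0 → q0 → q0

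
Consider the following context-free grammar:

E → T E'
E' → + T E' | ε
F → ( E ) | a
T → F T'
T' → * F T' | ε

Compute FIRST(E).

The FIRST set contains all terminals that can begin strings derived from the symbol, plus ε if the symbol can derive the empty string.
FIRST(F): F → ( E ) contributes '(' and F → a contributes 'a', so FIRST(F) = {(, a}. F is not nullable.
FIRST(T): T → F T' begins with F, and F is not nullable, so FIRST(T) = FIRST(F) = {(, a}.
FIRST(E): E → T E' begins with T, and T is not nullable, so FIRST(E) = FIRST(T) = {(, a}.

Final answer: {(, a}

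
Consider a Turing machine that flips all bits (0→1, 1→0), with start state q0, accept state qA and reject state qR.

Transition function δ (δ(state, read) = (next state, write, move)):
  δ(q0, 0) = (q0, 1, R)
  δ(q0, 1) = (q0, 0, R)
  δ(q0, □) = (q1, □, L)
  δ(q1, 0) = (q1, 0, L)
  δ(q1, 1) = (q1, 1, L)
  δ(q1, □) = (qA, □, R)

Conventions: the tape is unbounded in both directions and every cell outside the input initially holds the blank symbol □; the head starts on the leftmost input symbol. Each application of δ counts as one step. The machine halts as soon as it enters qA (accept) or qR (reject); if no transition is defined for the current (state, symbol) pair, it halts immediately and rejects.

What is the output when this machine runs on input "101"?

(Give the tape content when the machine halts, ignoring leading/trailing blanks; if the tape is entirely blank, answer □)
Step 0: [q0]101 (head at position 0)
Step 1: δ(q0, 1) = (q0, 0, R)  ⊢  0[q0]01 (head at position 1)
Step 2: δ(q0, 0) = (q0, 1, R)  ⊢  01[q0]1 (head at position 2)
Step 3: δ(q0, 1) = (q0, 0, R)  ⊢  010[q0]□ (head at position 3)
Step 4: δ(q0, □) = (q1, □, L)  ⊢  01[q1]0□ (head at position 2)
Step 5: δ(q1, 0) = (q1, 0, L)  ⊢  0[q1]10□ (head at position 1)
Step 6: δ(q1, 1) = (q1, 1, L)  ⊢  [q1]010□ (head at position 0)
Step 7: δ(q1, 0) = (q1, 0, L)  ⊢  [q1]□010□ (head at position -1)
Step 8: δ(q1, □) = (qA, □, R)  ⊢  □[qA]010□ (head at position 0)
The machine is in qA, so it halts and accepts.
Tape content when halted (ignoring surrounding blanks): 010

Final answer: Output: 010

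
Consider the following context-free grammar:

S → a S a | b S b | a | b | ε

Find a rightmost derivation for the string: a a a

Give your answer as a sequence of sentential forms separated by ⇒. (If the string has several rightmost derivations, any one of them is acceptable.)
Start with S.
Step 1: the rightmost non-terminal is S; apply S → a S a:  a S a
Step 2: the rightmost non-terminal is S; apply S → a:  a a a

Final answer: S ⇒ a S a ⇒ a a a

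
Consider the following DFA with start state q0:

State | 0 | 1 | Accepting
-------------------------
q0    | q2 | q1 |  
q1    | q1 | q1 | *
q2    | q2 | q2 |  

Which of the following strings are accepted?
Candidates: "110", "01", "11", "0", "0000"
"110": q0 → q1 → q1 → q1; q1 is accepting → accepted
"01": q0 → q2 → q2; q2 is not accepting → rejected
"11": q0 → q1 → q1; q1 is accepting → accepted
"0": q0 → q2; q2 is not accepting → rejected
"0000": q0 → q2 → q2 → q2 → q2; q2 is not accepting → rejected

Final answer: "110", "11"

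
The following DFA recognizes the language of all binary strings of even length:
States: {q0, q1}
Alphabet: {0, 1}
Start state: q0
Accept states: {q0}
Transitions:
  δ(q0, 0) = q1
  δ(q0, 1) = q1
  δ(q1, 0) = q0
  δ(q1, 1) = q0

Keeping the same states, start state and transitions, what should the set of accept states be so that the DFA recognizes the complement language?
The DFA is complete (every state has a transition on every symbol), so the complement
is recognized by the same DFA with accepting and non-accepting states swapped.
Original accept states: {q0}
Complement accept states = All states - Original accept states
= {q0, q1} - {q0}
= {q1}
Complement language: strings of ODD length

Final answer: {q1}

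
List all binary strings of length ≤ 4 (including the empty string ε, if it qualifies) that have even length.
Checking every binary string of length 0 to 4:
  Length 0: accepted: ε | rejected: (none)
  Length 1: accepted: (none) | rejected: 0, 1
  Length 2: accepted: 00, 01, 10, 11 | rejected: (none)
  Length 3: accepted: (none) | rejected: 000, 001, 010, 011, 100, 101, 110, 111
  Length 4: accepted: 0000, 0001, 0010, 0011, 0100, 0101, 0110, 0111, 1000, 1001, 1010, 1011, 1100, 1101, 1110, 1111 | rejected: (none)
Total: 21 string(s).

Final answer: ε, 00, 01, 10, 11, 0000, 0001, 0010, 0011, 0100, 0101, 0110, 0111, 1000, 1001, 1010, 1011, 1100, 1101, 1110, 1111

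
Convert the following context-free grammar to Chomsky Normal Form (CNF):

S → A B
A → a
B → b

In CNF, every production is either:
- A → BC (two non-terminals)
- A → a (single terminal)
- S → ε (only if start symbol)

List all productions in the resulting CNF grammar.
The grammar has no ε-productions or unit productions to eliminate.
S → A B is already in CNF (two non-terminals) – keep it.
A → a is already in CNF (single terminal) – keep it.
B → b is already in CNF (single terminal) – keep it.
Resulting CNF grammar (3 productions): A → a; B → b; S → A B

Final answer: A → a; B → b; S → A B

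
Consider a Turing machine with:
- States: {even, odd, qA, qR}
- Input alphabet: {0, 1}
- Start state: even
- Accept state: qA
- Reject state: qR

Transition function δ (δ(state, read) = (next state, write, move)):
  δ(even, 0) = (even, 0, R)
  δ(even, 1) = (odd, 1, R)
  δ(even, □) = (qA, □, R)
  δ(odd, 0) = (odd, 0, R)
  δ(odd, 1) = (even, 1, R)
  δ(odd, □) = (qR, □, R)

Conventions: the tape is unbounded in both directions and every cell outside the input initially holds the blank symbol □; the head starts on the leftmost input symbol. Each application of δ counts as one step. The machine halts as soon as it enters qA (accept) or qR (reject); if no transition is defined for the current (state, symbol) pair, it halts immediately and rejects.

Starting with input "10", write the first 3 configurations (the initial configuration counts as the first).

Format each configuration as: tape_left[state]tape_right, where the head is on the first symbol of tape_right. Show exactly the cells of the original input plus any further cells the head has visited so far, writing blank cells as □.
Step 0: [even]10 (head at position 0)
Step 1: δ(even, 1) = (odd, 1, R)  ⊢  1[odd]0 (head at position 1)
Step 2: δ(odd, 0) = (odd, 0, R)  ⊢  10[odd]□ (head at position 2)

Final answer: [even]10 ⊢ 1[odd]0 ⊢ 10[odd]□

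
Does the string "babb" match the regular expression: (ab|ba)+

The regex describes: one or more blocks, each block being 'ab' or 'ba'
No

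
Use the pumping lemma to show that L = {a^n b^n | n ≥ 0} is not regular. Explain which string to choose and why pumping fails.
Language: L = {a^n b^n | n ≥ 0} (equal numbers of a's followed by b's)
Step 1: Assume for contradiction that L is regular, with pumping length p.
Step 2: Choose s = a^p b^p. Then s ∈ L (it has p a's followed by p b's) and |s| ≥ p.
Step 3: Consider any decomposition s = xyz with |xy| ≤ p and |y| > 0. Since |xy| ≤ p and the first p symbols of s are all a's, y = a^k for some k with 1 ≤ k ≤ p.
Step 4: Pumping up (i = 2): xy²z = a^(p+k) b^p, which has more a's than b's, so xy²z ∉ L.
This contradicts the pumping lemma, so L is not regular.

Final answer: Choose s = a^p b^p. Since |xy| ≤ p, y = a^k with k ≥ 1. Then xy²z = a^(p+k) b^p ∉ L.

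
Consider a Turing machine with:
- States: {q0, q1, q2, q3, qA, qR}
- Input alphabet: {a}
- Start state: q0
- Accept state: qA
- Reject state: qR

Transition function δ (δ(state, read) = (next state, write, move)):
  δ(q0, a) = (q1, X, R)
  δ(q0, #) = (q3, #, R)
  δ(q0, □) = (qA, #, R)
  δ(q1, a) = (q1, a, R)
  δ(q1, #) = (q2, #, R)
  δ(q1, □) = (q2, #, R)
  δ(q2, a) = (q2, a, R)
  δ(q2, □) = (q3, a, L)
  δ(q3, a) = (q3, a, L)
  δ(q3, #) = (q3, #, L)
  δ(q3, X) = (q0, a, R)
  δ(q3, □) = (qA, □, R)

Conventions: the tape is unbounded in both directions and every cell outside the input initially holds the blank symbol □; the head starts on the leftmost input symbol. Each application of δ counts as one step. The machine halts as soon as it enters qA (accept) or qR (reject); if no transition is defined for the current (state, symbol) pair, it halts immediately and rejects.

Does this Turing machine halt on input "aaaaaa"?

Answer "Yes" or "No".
Trace (configuration after each step, as tape_left[state]tape_right with head position):
Step 0: [q0]aaaaaa (head at position 0)
Step 1: X[q1]aaaaa (head 1)
Step 2: Xa[q1]aaaa (head 2)
Step 3: Xaa[q1]aaa (head 3)
Step 4: Xaaa[q1]aa (head 4)
Step 5: Xaaaa[q1]a (head 5)
Step 6: Xaaaaa[q1]□ (head 6)
Step 7: Xaaaaa#[q2]□ (head 7)
Step 8: Xaaaaa[q3]#a (head 6)
Step 9: Xaaaa[q3]a#a (head 5)
Step 10: Xaaa[q3]aa#a (head 4)
Step 11: Xaa[q3]aaa#a (head 3)
Step 12: Xa[q3]aaaa#a (head 2)
Step 13: X[q3]aaaaa#a (head 1)
Step 14: [q3]Xaaaaa#a (head 0)
Step 15: a[q0]aaaaa#a (head 1)
Step 16: aX[q1]aaaa#a (head 2)
Step 17: aXa[q1]aaa#a (head 3)
Step 18: aXaa[q1]aa#a (head 4)
Step 19: aXaaa[q1]a#a (head 5)
Step 20: aXaaaa[q1]#a (head 6)
Step 21: aXaaaa#[q2]a (head 7)
Step 22: aXaaaa#a[q2]□ (head 8)
Step 23: aXaaaa#[q3]aa (head 7)
Step 24: aXaaaa[q3]#aa (head 6)
Step 25: aXaaa[q3]a#aa (head 5)
Step 26: aXaa[q3]aa#aa (head 4)
Step 27: aXa[q3]aaa#aa (head 3)
Step 28: aX[q3]aaaa#aa (head 2)
Step 29: a[q3]Xaaaa#aa (head 1)
Step 30: aa[q0]aaaa#aa (head 2)
Step 31: aaX[q1]aaa#aa (head 3)
Step 32: aaXa[q1]aa#aa (head 4)
Step 33: aaXaa[q1]a#aa (head 5)
Step 34: aaXaaa[q1]#aa (head 6)
Step 35: aaXaaa#[q2]aa (head 7)
Step 36: aaXaaa#a[q2]a (head 8)
Step 37: aaXaaa#aa[q2]□ (head 9)
Step 38: aaXaaa#a[q3]aa (head 8)
Step 39: aaXaaa#[q3]aaa (head 7)
Step 40: aaXaaa[q3]#aaa (head 6)
Step 41: aaXaa[q3]a#aaa (head 5)
Step 42: aaXa[q3]aa#aaa (head 4)
Step 43: aaX[q3]aaa#aaa (head 3)
Step 44: aa[q3]Xaaa#aaa (head 2)
Step 45: aaa[q0]aaa#aaa (head 3)
Step 46: aaaX[q1]aa#aaa (head 4)
Step 47: aaaXa[q1]a#aaa (head 5)
Step 48: aaaXaa[q1]#aaa (head 6)
Step 49: aaaXaa#[q2]aaa (head 7)
Step 50: aaaXaa#a[q2]aa (head 8)
Step 51: aaaXaa#aa[q2]a (head 9)
Step 52: aaaXaa#aaa[q2]□ (head 10)
Step 53: aaaXaa#aa[q3]aa (head 9)
Step 54: aaaXaa#a[q3]aaa (head 8)
Step 55: aaaXaa#[q3]aaaa (head 7)
Step 56: aaaXaa[q3]#aaaa (head 6)
Step 57: aaaXa[q3]a#aaaa (head 5)
Step 58: aaaX[q3]aa#aaaa (head 4)
Step 59: aaa[q3]Xaa#aaaa (head 3)
Step 60: aaaa[q0]aa#aaaa (head 4)
Step 61: aaaaX[q1]a#aaaa (head 5)
Step 62: aaaaXa[q1]#aaaa (head 6)
Step 63: aaaaXa#[q2]aaaa (head 7)
Step 64: aaaaXa#a[q2]aaa (head 8)
Step 65: aaaaXa#aa[q2]aa (head 9)
Step 66: aaaaXa#aaa[q2]a (head 10)
Step 67: aaaaXa#aaaa[q2]□ (head 11)
Step 68: aaaaXa#aaa[q3]aa (head 10)
Step 69: aaaaXa#aa[q3]aaa (head 9)
Step 70: aaaaXa#a[q3]aaaa (head 8)
Step 71: aaaaXa#[q3]aaaaa (head 7)
Step 72: aaaaXa[q3]#aaaaa (head 6)
Step 73: aaaaX[q3]a#aaaaa (head 5)
Step 74: aaaa[q3]Xa#aaaaa (head 4)
Step 75: aaaaa[q0]a#aaaaa (head 5)
Step 76: aaaaaX[q1]#aaaaa (head 6)
Step 77: aaaaaX#[q2]aaaaa (head 7)
Step 78: aaaaaX#a[q2]aaaa (head 8)
Step 79: aaaaaX#aa[q2]aaa (head 9)
Step 80: aaaaaX#aaa[q2]aa (head 10)
Step 81: aaaaaX#aaaa[q2]a (head 11)
Step 82: aaaaaX#aaaaa[q2]□ (head 12)
Step 83: aaaaaX#aaaa[q3]aa (head 11)
Step 84: aaaaaX#aaa[q3]aaa (head 10)
Step 85: aaaaaX#aa[q3]aaaa (head 9)
Step 86: aaaaaX#a[q3]aaaaa (head 8)
Step 87: aaaaaX#[q3]aaaaaa (head 7)
Step 88: aaaaaX[q3]#aaaaaa (head 6)
Step 89: aaaaa[q3]X#aaaaaa (head 5)
Step 90: aaaaaa[q0]#aaaaaa (head 6)
Step 91: aaaaaa#[q3]aaaaaa (head 7)
Step 92: aaaaaa[q3]#aaaaaa (head 6)
Step 93: aaaaa[q3]a#aaaaaa (head 5)
Step 94: aaaa[q3]aa#aaaaaa (head 4)
Step 95: aaa[q3]aaa#aaaaaa (head 3)
Step 96: aa[q3]aaaa#aaaaaa (head 2)
Step 97: a[q3]aaaaa#aaaaaa (head 1)
Step 98: [q3]aaaaaa#aaaaaa (head 0)
Step 99: [q3]□aaaaaa#aaaaaa (head -1)
Step 100: □[qA]aaaaaa#aaaaaa (head 0)
The machine is in qA, so it halts and accepts.
It halts after 100 steps.

Final answer: Yes - halts after 100 steps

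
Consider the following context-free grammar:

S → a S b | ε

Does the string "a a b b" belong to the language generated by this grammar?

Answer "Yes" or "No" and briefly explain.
A derivation exists: S ⇒ a S b ⇒ a a S b b ⇒ a a b b (using S → a S b twice, then S → ε).

Final answer: Yes - a valid derivation exists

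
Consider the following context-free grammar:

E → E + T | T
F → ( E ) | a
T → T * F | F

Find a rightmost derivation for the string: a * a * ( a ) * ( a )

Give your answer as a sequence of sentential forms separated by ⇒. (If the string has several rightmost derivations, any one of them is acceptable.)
Start with E.
Step 1: the rightmost non-terminal is E; apply E → T:  T
Step 2: the rightmost non-terminal is T; apply T → T * F:  T * F
Step 3: the rightmost non-terminal is F; apply F → ( E ):  T * ( E )
Step 4: the rightmost non-terminal is E; apply E → T:  T * ( T )
Step 5: the rightmost non-terminal is T; apply T → F:  T * ( F )
Step 6: the rightmost non-terminal is F; apply F → a:  T * ( a )
Step 7: the rightmost non-terminal is T; apply T → T * F:  T * F * ( a )
Step 8: the rightmost non-terminal is F; apply F → ( E ):  T * ( E ) * ( a )
Step 9: the rightmost non-terminal is E; apply E → T:  T * ( T ) * ( a )
Step 10: the rightmost non-terminal is T; apply T → F:  T * ( F ) * ( a )
Step 11: the rightmost non-terminal is F; apply F → a:  T * ( a ) * ( a )
Step 12: the rightmost non-terminal is T; apply T → T * F:  T * F * ( a ) * ( a )
Step 13: the rightmost non-terminal is F; apply F → a:  T * a * ( a ) * ( a )
Step 14: the rightmost non-terminal is T; apply T → F:  F * a * ( a ) * ( a )
Step 15: the rightmost non-terminal is F; apply F → a:  a * a * ( a ) * ( a )

Final answer: E ⇒ T ⇒ T * F ⇒ T * ( E ) ⇒ T * ( T ) ⇒ T * ( F ) ⇒ T * ( a ) ⇒ T * F * ( a ) ⇒ T * ( E ) * ( a ) ⇒ T * ( T ) * ( a ) ⇒ T * ( F ) * ( a ) ⇒ T * ( a ) * ( a ) ⇒ T * F * ( a ) * ( a ) ⇒ T * a * ( a ) * ( a ) ⇒ F * a * ( a ) * ( a ) ⇒ a * a * ( a ) * ( a )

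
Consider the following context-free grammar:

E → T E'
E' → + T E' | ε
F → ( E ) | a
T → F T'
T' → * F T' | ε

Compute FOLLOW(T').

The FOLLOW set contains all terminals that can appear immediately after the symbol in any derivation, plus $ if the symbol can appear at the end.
Useful FIRST sets: FIRST(E') = {+, ε}, FIRST(T') = {*, ε} (both E' and T' are nullable).
FOLLOW(E): E is the start symbol → $; E appears in F → ( E ) followed by ')' → FOLLOW(E) = {), $}.
FOLLOW(E'): E' appears at the right end of E → T E' and of E' → + T E', so FOLLOW(E') ⊇ FOLLOW(E) (the second occurrence adds nothing new). FOLLOW(E') = {), $}.
FOLLOW(T): in E → T E' and E' → + T E', T is followed by E': add FIRST(E') minus ε = {+}; since E' is nullable, also add FOLLOW(E) and FOLLOW(E') = {), $}. FOLLOW(T) = {+, ), $}.
FOLLOW(T'): T' appears at the right end of T → F T' and of T' → * F T', so FOLLOW(T') = FOLLOW(T) = {+, ), $}.

Final answer: {$, ), +}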